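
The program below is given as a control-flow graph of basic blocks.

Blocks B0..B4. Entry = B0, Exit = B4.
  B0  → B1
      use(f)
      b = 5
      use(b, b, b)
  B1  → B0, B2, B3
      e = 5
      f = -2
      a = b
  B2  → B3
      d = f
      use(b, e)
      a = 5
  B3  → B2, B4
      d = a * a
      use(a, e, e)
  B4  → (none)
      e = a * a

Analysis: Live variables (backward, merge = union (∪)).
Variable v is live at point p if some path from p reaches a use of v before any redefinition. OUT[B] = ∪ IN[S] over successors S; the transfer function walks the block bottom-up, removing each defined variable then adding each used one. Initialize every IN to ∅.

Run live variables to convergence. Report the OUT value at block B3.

Answer: {a, b, e, f}

Derivation:
Fixpoint table:
  B0: | IN={f} | OUT={b}
  B1: | IN={b} | OUT={a, b, e, f}
  B2: | IN={b, e, f} | OUT={a, b, e, f}
  B3: | IN={a, b, e, f} | OUT={a, b, e, f}
  B4: | IN={a} | OUT={}

Merge at B3: OUT[B3] = IN[B2] ⊔ IN[B4] = {a, b, e, f}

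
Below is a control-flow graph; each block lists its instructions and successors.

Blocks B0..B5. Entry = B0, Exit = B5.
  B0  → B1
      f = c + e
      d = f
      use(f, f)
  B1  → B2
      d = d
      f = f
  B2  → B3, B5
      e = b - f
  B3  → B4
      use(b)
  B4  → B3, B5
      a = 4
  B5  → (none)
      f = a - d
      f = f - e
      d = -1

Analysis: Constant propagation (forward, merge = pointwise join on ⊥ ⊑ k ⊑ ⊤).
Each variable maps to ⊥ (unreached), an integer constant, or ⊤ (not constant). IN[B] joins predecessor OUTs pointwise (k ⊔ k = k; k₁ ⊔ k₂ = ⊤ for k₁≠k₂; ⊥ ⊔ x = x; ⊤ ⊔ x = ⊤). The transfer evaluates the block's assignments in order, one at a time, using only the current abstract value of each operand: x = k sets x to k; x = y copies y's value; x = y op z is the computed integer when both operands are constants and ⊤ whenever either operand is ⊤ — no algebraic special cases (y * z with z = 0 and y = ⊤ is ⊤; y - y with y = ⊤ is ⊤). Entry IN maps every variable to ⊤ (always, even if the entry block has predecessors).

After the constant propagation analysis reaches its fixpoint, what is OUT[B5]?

Fixpoint table:
  B0: | IN=(all ⊤) | OUT=(all ⊤)
  B1: | IN=(all ⊤) | OUT=(all ⊤)
  B2: | IN=(all ⊤) | OUT=(all ⊤)
  B3: | IN=(all ⊤) | OUT=(all ⊤)
  B4: | IN=(all ⊤) | OUT={a:4; rest ⊤}
  B5: | IN=(all ⊤) | OUT={d:-1; rest ⊤}

Merge at B5: IN[B5] = OUT[B2] ⊔ OUT[B4] = {a: ⊤, b: ⊤, c: ⊤, d: ⊤, e: ⊤, f: ⊤}
Applying B5's transfer function to that IN value gives OUT[B5] (row B5 above).

Answer: {a: ⊤, b: ⊤, c: ⊤, d: -1, e: ⊤, f: ⊤}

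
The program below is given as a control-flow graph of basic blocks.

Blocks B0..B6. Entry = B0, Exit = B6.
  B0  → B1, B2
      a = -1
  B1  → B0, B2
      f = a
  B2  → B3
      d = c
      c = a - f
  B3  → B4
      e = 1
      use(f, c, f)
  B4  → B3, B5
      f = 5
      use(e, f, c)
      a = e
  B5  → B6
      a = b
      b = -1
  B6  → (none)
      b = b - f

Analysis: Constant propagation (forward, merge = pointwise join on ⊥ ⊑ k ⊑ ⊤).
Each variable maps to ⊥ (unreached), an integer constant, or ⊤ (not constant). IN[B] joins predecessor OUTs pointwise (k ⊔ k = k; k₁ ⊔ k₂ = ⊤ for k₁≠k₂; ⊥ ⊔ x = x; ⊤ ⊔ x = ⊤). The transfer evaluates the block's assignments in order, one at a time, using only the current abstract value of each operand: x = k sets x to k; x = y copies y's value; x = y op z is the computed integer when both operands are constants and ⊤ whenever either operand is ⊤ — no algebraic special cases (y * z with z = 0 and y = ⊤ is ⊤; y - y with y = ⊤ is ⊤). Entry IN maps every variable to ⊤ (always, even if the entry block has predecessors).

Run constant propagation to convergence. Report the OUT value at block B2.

Answer: {a: -1, b: ⊤, c: ⊤, d: ⊤, e: ⊤, f: ⊤}

Working:
Converged values:
  B0:  IN=(all ⊤)  OUT={a:-1; rest ⊤}
  B1:  IN={a:-1; rest ⊤}  OUT={a:-1, f:-1; rest ⊤}
  B2:  IN={a:-1; rest ⊤}  OUT={a:-1; rest ⊤}
  B3:  IN=(all ⊤)  OUT={e:1; rest ⊤}
  B4:  IN={e:1; rest ⊤}  OUT={a:1, e:1, f:5; rest ⊤}
  B5:  IN={a:1, e:1, f:5; rest ⊤}  OUT={b:-1, e:1, f:5; rest ⊤}
  B6:  IN={b:-1, e:1, f:5; rest ⊤}  OUT={b:-6, e:1, f:5; rest ⊤}

Merge at B2: IN[B2] = OUT[B0] ⊔ OUT[B1] = {a: -1, b: ⊤, c: ⊤, d: ⊤, e: ⊤, f: ⊤}
Applying B2's transfer function to that IN value gives OUT[B2] (row B2 above).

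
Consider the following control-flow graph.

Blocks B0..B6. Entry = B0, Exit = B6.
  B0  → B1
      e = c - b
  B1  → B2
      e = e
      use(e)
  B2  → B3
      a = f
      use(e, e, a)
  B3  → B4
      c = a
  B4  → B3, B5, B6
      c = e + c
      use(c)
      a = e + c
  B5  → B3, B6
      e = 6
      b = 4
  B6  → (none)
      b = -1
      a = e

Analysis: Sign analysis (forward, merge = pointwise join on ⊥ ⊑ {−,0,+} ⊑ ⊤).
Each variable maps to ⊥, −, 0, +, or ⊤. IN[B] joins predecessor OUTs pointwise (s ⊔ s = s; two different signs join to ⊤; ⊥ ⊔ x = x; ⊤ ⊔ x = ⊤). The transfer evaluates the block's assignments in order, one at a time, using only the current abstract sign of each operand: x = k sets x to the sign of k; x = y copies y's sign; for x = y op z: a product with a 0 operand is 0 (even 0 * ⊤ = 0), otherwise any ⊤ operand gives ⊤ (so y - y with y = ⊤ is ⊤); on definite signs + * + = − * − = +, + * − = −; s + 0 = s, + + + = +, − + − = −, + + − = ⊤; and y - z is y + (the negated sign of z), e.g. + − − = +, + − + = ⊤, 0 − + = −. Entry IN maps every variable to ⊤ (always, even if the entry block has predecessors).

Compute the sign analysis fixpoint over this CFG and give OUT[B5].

Converged values:
  B0:   IN=(all ⊤)   OUT=(all ⊤)
  B1:   IN=(all ⊤)   OUT=(all ⊤)
  B2:   IN=(all ⊤)   OUT=(all ⊤)
  B3:   IN=(all ⊤)   OUT=(all ⊤)
  B4:   IN=(all ⊤)   OUT=(all ⊤)
  B5:   IN=(all ⊤)   OUT={b:+, e:+; rest ⊤}
  B6:   IN=(all ⊤)   OUT={b:-; rest ⊤}

Merge at B5: IN[B5] = OUT[B4] = {a: ⊤, b: ⊤, c: ⊤, d: ⊤, e: ⊤, f: ⊤}
Applying B5's transfer function to that IN value gives OUT[B5] (row B5 above).

Answer: {a: ⊤, b: +, c: ⊤, d: ⊤, e: +, f: ⊤}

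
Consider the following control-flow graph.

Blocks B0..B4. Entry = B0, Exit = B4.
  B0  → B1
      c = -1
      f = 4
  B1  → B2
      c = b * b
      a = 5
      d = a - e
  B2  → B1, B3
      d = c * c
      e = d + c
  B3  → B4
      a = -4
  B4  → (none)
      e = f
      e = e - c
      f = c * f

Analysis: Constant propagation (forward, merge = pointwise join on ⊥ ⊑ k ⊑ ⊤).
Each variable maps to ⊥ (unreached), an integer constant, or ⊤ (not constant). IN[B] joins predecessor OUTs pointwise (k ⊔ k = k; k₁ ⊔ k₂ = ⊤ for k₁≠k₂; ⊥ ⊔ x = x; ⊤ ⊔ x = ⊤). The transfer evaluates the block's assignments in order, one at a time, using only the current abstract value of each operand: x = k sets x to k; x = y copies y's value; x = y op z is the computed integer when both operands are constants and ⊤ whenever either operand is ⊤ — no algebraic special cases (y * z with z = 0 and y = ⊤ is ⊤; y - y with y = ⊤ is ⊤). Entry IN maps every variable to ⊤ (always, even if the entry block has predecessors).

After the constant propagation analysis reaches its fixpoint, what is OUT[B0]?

Converged values:
  B0:  IN=(all ⊤)  OUT={c:-1, f:4; rest ⊤}
  B1:  IN={f:4; rest ⊤}  OUT={a:5, f:4; rest ⊤}
  B2:  IN={a:5, f:4; rest ⊤}  OUT={a:5, f:4; rest ⊤}
  B3:  IN={a:5, f:4; rest ⊤}  OUT={a:-4, f:4; rest ⊤}
  B4:  IN={a:-4, f:4; rest ⊤}  OUT={a:-4; rest ⊤}

B0 is the boundary node: IN[B0] = {a: ⊤, b: ⊤, c: ⊤, d: ⊤, e: ⊤, f: ⊤}
Applying B0's transfer function to that IN value gives OUT[B0] (row B0 above).

Answer: {a: ⊤, b: ⊤, c: -1, d: ⊤, e: ⊤, f: 4}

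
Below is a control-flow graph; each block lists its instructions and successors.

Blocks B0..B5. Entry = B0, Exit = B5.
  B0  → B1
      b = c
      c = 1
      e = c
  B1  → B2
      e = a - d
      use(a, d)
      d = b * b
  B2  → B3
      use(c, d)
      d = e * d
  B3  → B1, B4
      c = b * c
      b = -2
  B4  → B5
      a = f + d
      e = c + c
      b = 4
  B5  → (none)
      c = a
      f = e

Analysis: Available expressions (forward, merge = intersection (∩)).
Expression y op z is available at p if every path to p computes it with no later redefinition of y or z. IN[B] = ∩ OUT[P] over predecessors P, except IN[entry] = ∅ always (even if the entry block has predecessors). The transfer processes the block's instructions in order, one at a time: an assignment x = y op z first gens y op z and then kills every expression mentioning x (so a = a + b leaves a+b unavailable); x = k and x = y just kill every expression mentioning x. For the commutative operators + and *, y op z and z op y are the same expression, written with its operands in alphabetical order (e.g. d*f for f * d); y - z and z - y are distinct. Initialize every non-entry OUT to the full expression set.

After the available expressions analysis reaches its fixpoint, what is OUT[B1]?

Answer: {b*b}

Derivation:
Fixpoint table:
  B0:   IN={}   OUT={}
  B1:   IN={}   OUT={b*b}
  B2:   IN={b*b}   OUT={b*b}
  B3:   IN={b*b}   OUT={}
  B4:   IN={}   OUT={c+c, d+f}
  B5:   IN={c+c, d+f}   OUT={}

Merge at B1: IN[B1] = OUT[B0] ∩ OUT[B3] = {}
Applying B1's transfer function to that IN value gives OUT[B1] (row B1 above).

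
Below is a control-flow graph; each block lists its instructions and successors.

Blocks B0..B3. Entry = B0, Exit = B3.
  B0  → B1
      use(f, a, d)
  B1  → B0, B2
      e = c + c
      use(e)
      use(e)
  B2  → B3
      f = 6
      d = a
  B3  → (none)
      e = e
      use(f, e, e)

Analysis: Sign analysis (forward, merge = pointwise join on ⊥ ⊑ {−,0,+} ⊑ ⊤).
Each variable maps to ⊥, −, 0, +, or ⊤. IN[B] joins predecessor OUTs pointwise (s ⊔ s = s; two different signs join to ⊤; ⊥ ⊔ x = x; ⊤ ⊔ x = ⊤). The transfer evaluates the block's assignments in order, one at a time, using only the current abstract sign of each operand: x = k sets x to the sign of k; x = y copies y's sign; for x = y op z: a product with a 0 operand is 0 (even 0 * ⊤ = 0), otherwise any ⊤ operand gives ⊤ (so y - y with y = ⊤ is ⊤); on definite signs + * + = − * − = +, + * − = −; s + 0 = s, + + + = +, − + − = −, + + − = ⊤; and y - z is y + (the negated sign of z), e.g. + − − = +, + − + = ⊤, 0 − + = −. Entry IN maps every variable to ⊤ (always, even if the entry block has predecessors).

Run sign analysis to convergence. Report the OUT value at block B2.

Per-block solution:
  B0: | IN=(all ⊤) | OUT=(all ⊤)
  B1: | IN=(all ⊤) | OUT=(all ⊤)
  B2: | IN=(all ⊤) | OUT={f:+; rest ⊤}
  B3: | IN={f:+; rest ⊤} | OUT={f:+; rest ⊤}

Merge at B2: IN[B2] = OUT[B1] = {a: ⊤, b: ⊤, c: ⊤, d: ⊤, e: ⊤, f: ⊤}
Applying B2's transfer function to that IN value gives OUT[B2] (row B2 above).

Answer: {a: ⊤, b: ⊤, c: ⊤, d: ⊤, e: ⊤, f: +}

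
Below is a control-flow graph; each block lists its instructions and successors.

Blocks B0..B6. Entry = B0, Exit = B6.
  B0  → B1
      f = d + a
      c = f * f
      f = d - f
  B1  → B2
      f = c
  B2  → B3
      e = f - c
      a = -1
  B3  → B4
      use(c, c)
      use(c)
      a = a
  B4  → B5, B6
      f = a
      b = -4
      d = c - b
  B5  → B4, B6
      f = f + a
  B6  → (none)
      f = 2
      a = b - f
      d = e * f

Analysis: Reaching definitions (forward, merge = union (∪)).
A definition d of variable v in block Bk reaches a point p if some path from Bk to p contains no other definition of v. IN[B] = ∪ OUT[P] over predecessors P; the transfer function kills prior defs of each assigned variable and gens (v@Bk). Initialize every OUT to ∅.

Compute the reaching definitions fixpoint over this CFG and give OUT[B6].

Answer: {a@B6, b@B4, c@B0, d@B6, e@B2, f@B6}

Derivation:
Converged values:
  B0:   IN={}   OUT={c@B0, f@B0}
  B1:   IN={c@B0, f@B0}   OUT={c@B0, f@B1}
  B2:   IN={c@B0, f@B1}   OUT={a@B2, c@B0, e@B2, f@B1}
  B3:   IN={a@B2, c@B0, e@B2, f@B1}   OUT={a@B3, c@B0, e@B2, f@B1}
  B4:   IN={a@B3, b@B4, c@B0, d@B4, e@B2, f@B1, f@B5}   OUT={a@B3, b@B4, c@B0, d@B4, e@B2, f@B4}
  B5:   IN={a@B3, b@B4, c@B0, d@B4, e@B2, f@B4}   OUT={a@B3, b@B4, c@B0, d@B4, e@B2, f@B5}
  B6:   IN={a@B3, b@B4, c@B0, d@B4, e@B2, f@B4, f@B5}   OUT={a@B6, b@B4, c@B0, d@B6, e@B2, f@B6}

Merge at B6: IN[B6] = OUT[B4] ⊔ OUT[B5] = {a@B3, b@B4, c@B0, d@B4, e@B2, f@B4, f@B5}
Applying B6's transfer function to that IN value gives OUT[B6] (row B6 above).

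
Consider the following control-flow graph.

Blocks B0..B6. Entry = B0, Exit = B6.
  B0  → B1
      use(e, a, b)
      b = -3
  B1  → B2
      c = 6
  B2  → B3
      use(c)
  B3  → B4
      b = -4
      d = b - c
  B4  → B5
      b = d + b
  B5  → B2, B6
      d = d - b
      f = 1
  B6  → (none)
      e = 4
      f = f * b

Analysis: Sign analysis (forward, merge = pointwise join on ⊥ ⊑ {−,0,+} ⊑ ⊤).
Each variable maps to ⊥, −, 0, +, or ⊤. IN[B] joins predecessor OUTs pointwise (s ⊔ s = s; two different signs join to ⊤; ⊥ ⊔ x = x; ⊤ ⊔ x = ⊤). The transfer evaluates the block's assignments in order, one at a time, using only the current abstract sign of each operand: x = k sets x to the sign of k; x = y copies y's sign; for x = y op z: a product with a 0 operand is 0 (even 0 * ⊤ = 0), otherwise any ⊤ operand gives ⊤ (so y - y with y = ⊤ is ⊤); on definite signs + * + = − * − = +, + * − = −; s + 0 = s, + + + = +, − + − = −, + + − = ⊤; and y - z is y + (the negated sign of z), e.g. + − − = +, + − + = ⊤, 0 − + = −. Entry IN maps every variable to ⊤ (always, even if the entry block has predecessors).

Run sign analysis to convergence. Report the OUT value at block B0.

Answer: {a: ⊤, b: -, c: ⊤, d: ⊤, e: ⊤, f: ⊤}

Trace:
Converged values:
  B0:   IN=(all ⊤)   OUT={b:-; rest ⊤}
  B1:   IN={b:-; rest ⊤}   OUT={b:-, c:+; rest ⊤}
  B2:   IN={b:-, c:+; rest ⊤}   OUT={b:-, c:+; rest ⊤}
  B3:   IN={b:-, c:+; rest ⊤}   OUT={b:-, c:+, d:-; rest ⊤}
  B4:   IN={b:-, c:+, d:-; rest ⊤}   OUT={b:-, c:+, d:-; rest ⊤}
  B5:   IN={b:-, c:+, d:-; rest ⊤}   OUT={b:-, c:+, f:+; rest ⊤}
  B6:   IN={b:-, c:+, f:+; rest ⊤}   OUT={b:-, c:+, e:+, f:-; rest ⊤}

B0 is the boundary node: IN[B0] = {a: ⊤, b: ⊤, c: ⊤, d: ⊤, e: ⊤, f: ⊤}
Applying B0's transfer function to that IN value gives OUT[B0] (row B0 above).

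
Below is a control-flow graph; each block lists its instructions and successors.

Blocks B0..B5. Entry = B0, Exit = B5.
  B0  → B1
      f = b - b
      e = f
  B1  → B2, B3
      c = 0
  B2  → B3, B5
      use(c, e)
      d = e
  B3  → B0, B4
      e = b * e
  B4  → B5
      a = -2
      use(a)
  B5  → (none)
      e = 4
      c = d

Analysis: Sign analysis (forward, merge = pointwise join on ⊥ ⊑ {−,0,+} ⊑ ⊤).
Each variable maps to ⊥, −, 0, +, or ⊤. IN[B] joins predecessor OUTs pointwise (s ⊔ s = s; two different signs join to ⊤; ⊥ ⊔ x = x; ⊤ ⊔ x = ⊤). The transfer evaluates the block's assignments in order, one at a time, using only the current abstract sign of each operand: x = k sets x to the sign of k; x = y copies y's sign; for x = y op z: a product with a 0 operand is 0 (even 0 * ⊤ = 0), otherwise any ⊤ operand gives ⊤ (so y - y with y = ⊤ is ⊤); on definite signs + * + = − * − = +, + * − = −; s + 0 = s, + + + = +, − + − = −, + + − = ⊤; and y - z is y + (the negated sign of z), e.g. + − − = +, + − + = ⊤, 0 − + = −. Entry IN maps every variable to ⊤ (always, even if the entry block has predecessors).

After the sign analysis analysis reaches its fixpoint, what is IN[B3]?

Answer: {a: ⊤, b: ⊤, c: 0, d: ⊤, e: ⊤, f: ⊤}

Working:
Converged values:
  B0: | IN=(all ⊤) | OUT=(all ⊤)
  B1: | IN=(all ⊤) | OUT={c:0; rest ⊤}
  B2: | IN={c:0; rest ⊤} | OUT={c:0; rest ⊤}
  B3: | IN={c:0; rest ⊤} | OUT={c:0; rest ⊤}
  B4: | IN={c:0; rest ⊤} | OUT={a:-, c:0; rest ⊤}
  B5: | IN={c:0; rest ⊤} | OUT={e:+; rest ⊤}

Merge at B3: IN[B3] = OUT[B1] ⊔ OUT[B2] = {a: ⊤, b: ⊤, c: 0, d: ⊤, e: ⊤, f: ⊤}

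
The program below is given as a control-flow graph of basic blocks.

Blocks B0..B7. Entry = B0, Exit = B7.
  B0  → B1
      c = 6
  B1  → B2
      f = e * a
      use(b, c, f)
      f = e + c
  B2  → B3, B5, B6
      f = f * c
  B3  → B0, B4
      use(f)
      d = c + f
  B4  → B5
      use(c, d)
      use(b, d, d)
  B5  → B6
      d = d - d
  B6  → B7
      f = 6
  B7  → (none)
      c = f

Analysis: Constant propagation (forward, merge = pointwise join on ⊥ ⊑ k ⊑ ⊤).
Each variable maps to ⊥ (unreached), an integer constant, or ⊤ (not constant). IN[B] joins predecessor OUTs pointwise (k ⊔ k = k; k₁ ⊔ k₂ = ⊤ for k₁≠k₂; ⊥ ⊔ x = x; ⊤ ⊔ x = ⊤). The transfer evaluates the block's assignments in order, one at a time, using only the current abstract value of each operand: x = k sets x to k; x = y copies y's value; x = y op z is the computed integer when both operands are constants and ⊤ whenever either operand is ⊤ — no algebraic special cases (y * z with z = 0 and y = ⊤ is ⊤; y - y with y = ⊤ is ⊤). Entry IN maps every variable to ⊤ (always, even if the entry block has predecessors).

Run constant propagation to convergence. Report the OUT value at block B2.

Answer: {a: ⊤, b: ⊤, c: 6, d: ⊤, e: ⊤, f: ⊤}

Derivation:
Converged values:
  B0:   IN=(all ⊤)   OUT={c:6; rest ⊤}
  B1:   IN={c:6; rest ⊤}   OUT={c:6; rest ⊤}
  B2:   IN={c:6; rest ⊤}   OUT={c:6; rest ⊤}
  B3:   IN={c:6; rest ⊤}   OUT={c:6; rest ⊤}
  B4:   IN={c:6; rest ⊤}   OUT={c:6; rest ⊤}
  B5:   IN={c:6; rest ⊤}   OUT={c:6; rest ⊤}
  B6:   IN={c:6; rest ⊤}   OUT={c:6, f:6; rest ⊤}
  B7:   IN={c:6, f:6; rest ⊤}   OUT={c:6, f:6; rest ⊤}

Merge at B2: IN[B2] = OUT[B1] = {a: ⊤, b: ⊤, c: 6, d: ⊤, e: ⊤, f: ⊤}
Applying B2's transfer function to that IN value gives OUT[B2] (row B2 above).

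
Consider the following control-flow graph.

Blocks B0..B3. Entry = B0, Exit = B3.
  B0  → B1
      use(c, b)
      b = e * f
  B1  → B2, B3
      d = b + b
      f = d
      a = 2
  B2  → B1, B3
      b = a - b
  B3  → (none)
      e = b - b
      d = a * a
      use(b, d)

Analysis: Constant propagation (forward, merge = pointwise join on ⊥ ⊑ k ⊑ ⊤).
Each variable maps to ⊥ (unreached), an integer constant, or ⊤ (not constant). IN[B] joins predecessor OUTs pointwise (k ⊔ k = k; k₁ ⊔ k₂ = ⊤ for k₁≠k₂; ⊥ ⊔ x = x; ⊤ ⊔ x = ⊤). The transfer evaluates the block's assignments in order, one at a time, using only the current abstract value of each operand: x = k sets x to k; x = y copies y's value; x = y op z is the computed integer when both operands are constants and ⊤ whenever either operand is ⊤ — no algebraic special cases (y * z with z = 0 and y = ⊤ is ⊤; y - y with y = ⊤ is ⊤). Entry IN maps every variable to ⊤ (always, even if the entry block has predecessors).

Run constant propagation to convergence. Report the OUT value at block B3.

Answer: {a: 2, b: ⊤, c: ⊤, d: 4, e: ⊤, f: ⊤}

Trace:
Converged values:
  B0: | IN=(all ⊤) | OUT=(all ⊤)
  B1: | IN=(all ⊤) | OUT={a:2; rest ⊤}
  B2: | IN={a:2; rest ⊤} | OUT={a:2; rest ⊤}
  B3: | IN={a:2; rest ⊤} | OUT={a:2, d:4; rest ⊤}

Merge at B3: IN[B3] = OUT[B1] ⊔ OUT[B2] = {a: 2, b: ⊤, c: ⊤, d: ⊤, e: ⊤, f: ⊤}
Applying B3's transfer function to that IN value gives OUT[B3] (row B3 above).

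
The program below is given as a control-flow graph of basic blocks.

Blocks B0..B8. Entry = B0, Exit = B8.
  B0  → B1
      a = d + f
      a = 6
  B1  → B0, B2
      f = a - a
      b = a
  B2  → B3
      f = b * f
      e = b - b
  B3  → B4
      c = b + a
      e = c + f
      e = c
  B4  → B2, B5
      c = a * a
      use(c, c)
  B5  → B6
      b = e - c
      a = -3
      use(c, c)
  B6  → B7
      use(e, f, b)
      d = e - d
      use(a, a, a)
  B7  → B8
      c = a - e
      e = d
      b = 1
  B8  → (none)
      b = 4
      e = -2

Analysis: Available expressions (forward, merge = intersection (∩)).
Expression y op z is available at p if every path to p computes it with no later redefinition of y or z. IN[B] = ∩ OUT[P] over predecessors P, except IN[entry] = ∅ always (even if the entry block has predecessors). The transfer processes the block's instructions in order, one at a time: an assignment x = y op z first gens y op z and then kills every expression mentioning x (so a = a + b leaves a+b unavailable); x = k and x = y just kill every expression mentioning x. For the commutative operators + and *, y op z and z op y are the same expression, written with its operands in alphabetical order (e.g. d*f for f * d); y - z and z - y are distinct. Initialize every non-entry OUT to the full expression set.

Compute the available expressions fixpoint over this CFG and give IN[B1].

Answer: {d+f}

Working:
Fixpoint table:
  B0: | IN={} | OUT={d+f}
  B1: | IN={d+f} | OUT={a-a}
  B2: | IN={a-a} | OUT={a-a, b-b}
  B3: | IN={a-a, b-b} | OUT={a+b, a-a, b-b, c+f}
  B4: | IN={a+b, a-a, b-b, c+f} | OUT={a*a, a+b, a-a, b-b}
  B5: | IN={a*a, a+b, a-a, b-b} | OUT={e-c}
  B6: | IN={e-c} | OUT={e-c}
  B7: | IN={e-c} | OUT={}
  B8: | IN={} | OUT={}

Merge at B1: IN[B1] = OUT[B0] = {d+f}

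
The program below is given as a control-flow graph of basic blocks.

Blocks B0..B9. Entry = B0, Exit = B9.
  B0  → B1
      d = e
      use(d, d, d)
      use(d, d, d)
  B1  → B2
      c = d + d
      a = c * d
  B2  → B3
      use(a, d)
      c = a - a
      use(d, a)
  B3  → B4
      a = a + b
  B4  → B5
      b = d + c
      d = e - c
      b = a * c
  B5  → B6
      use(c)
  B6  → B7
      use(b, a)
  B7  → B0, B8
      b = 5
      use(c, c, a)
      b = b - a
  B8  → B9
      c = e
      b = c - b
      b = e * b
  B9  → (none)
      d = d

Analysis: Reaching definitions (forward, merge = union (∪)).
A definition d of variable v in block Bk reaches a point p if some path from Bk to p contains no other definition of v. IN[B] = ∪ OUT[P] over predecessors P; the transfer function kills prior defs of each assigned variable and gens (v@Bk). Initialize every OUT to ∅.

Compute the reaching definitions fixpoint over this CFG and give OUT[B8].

Converged values:
  B0:   IN={a@B3, b@B7, c@B2, d@B4}   OUT={a@B3, b@B7, c@B2, d@B0}
  B1:   IN={a@B3, b@B7, c@B2, d@B0}   OUT={a@B1, b@B7, c@B1, d@B0}
  B2:   IN={a@B1, b@B7, c@B1, d@B0}   OUT={a@B1, b@B7, c@B2, d@B0}
  B3:   IN={a@B1, b@B7, c@B2, d@B0}   OUT={a@B3, b@B7, c@B2, d@B0}
  B4:   IN={a@B3, b@B7, c@B2, d@B0}   OUT={a@B3, b@B4, c@B2, d@B4}
  B5:   IN={a@B3, b@B4, c@B2, d@B4}   OUT={a@B3, b@B4, c@B2, d@B4}
  B6:   IN={a@B3, b@B4, c@B2, d@B4}   OUT={a@B3, b@B4, c@B2, d@B4}
  B7:   IN={a@B3, b@B4, c@B2, d@B4}   OUT={a@B3, b@B7, c@B2, d@B4}
  B8:   IN={a@B3, b@B7, c@B2, d@B4}   OUT={a@B3, b@B8, c@B8, d@B4}
  B9:   IN={a@B3, b@B8, c@B8, d@B4}   OUT={a@B3, b@B8, c@B8, d@B9}

Merge at B8: IN[B8] = OUT[B7] = {a@B3, b@B7, c@B2, d@B4}
Applying B8's transfer function to that IN value gives OUT[B8] (row B8 above).

Answer: {a@B3, b@B8, c@B8, d@B4}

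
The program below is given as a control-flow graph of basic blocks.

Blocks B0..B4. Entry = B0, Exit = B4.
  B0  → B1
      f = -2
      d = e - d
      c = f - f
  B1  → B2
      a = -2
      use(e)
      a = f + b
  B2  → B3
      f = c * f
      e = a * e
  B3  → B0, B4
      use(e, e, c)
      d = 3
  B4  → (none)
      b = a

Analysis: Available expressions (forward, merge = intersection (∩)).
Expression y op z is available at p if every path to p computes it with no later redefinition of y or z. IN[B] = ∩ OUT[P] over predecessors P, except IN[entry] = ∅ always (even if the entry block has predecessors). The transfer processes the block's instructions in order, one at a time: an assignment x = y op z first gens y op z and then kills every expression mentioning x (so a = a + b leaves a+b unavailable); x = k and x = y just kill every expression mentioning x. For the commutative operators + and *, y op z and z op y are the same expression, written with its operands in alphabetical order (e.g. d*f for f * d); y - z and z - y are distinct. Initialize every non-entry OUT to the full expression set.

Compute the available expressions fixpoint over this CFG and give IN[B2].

Per-block solution:
  B0:   IN={}   OUT={f-f}
  B1:   IN={f-f}   OUT={b+f, f-f}
  B2:   IN={b+f, f-f}   OUT={}
  B3:   IN={}   OUT={}
  B4:   IN={}   OUT={}

Merge at B2: IN[B2] = OUT[B1] = {b+f, f-f}

Answer: {b+f, f-f}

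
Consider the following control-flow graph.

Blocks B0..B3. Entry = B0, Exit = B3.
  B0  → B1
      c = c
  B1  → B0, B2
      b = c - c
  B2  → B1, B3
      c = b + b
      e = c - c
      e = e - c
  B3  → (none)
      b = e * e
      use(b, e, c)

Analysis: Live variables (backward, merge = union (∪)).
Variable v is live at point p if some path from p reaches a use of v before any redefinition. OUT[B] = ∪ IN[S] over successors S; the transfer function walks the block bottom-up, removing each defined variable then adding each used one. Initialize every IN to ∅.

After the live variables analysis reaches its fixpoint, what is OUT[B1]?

Answer: {b, c}

Trace:
Converged values:
  B0:   IN={c}   OUT={c}
  B1:   IN={c}   OUT={b, c}
  B2:   IN={b}   OUT={c, e}
  B3:   IN={c, e}   OUT={}

Merge at B1: OUT[B1] = IN[B0] ⊔ IN[B2] = {b, c}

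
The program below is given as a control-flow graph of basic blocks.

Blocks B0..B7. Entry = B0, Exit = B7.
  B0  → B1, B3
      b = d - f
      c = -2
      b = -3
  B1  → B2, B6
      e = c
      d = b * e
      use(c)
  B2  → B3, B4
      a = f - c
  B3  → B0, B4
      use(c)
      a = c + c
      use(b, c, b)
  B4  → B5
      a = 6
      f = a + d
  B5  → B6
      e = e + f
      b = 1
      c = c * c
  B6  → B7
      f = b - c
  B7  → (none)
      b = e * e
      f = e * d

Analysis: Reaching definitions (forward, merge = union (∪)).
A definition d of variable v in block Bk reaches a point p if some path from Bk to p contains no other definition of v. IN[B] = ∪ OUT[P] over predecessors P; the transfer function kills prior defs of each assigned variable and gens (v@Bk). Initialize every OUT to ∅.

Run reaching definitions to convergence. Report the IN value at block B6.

Answer: {a@B3, a@B4, b@B0, b@B5, c@B0, c@B5, d@B1, e@B1, e@B5, f@B4}

Derivation:
Converged values:
  B0: | IN={a@B3, b@B0, c@B0, d@B1, e@B1} | OUT={a@B3, b@B0, c@B0, d@B1, e@B1}
  B1: | IN={a@B3, b@B0, c@B0, d@B1, e@B1} | OUT={a@B3, b@B0, c@B0, d@B1, e@B1}
  B2: | IN={a@B3, b@B0, c@B0, d@B1, e@B1} | OUT={a@B2, b@B0, c@B0, d@B1, e@B1}
  B3: | IN={a@B2, a@B3, b@B0, c@B0, d@B1, e@B1} | OUT={a@B3, b@B0, c@B0, d@B1, e@B1}
  B4: | IN={a@B2, a@B3, b@B0, c@B0, d@B1, e@B1} | OUT={a@B4, b@B0, c@B0, d@B1, e@B1, f@B4}
  B5: | IN={a@B4, b@B0, c@B0, d@B1, e@B1, f@B4} | OUT={a@B4, b@B5, c@B5, d@B1, e@B5, f@B4}
  B6: | IN={a@B3, a@B4, b@B0, b@B5, c@B0, c@B5, d@B1, e@B1, e@B5, f@B4} | OUT={a@B3, a@B4, b@B0, b@B5, c@B0, c@B5, d@B1, e@B1, e@B5, f@B6}
  B7: | IN={a@B3, a@B4, b@B0, b@B5, c@B0, c@B5, d@B1, e@B1, e@B5, f@B6} | OUT={a@B3, a@B4, b@B7, c@B0, c@B5, d@B1, e@B1, e@B5, f@B7}

Merge at B6: IN[B6] = OUT[B1] ⊔ OUT[B5] = {a@B3, a@B4, b@B0, b@B5, c@B0, c@B5, d@B1, e@B1, e@B5, f@B4}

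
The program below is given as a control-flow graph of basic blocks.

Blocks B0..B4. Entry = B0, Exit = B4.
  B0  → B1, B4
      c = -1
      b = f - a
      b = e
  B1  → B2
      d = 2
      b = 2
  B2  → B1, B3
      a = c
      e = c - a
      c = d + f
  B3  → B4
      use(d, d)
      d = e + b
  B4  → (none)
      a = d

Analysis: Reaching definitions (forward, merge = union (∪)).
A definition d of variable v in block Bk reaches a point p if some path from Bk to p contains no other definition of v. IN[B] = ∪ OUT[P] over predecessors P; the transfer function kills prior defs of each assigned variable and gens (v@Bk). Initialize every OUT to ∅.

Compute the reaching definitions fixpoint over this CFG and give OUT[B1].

Per-block solution:
  B0:   IN={}   OUT={b@B0, c@B0}
  B1:   IN={a@B2, b@B0, b@B1, c@B0, c@B2, d@B1, e@B2}   OUT={a@B2, b@B1, c@B0, c@B2, d@B1, e@B2}
  B2:   IN={a@B2, b@B1, c@B0, c@B2, d@B1, e@B2}   OUT={a@B2, b@B1, c@B2, d@B1, e@B2}
  B3:   IN={a@B2, b@B1, c@B2, d@B1, e@B2}   OUT={a@B2, b@B1, c@B2, d@B3, e@B2}
  B4:   IN={a@B2, b@B0, b@B1, c@B0, c@B2, d@B3, e@B2}   OUT={a@B4, b@B0, b@B1, c@B0, c@B2, d@B3, e@B2}

Merge at B1: IN[B1] = OUT[B0] ⊔ OUT[B2] = {a@B2, b@B0, b@B1, c@B0, c@B2, d@B1, e@B2}
Applying B1's transfer function to that IN value gives OUT[B1] (row B1 above).

Answer: {a@B2, b@B1, c@B0, c@B2, d@B1, e@B2}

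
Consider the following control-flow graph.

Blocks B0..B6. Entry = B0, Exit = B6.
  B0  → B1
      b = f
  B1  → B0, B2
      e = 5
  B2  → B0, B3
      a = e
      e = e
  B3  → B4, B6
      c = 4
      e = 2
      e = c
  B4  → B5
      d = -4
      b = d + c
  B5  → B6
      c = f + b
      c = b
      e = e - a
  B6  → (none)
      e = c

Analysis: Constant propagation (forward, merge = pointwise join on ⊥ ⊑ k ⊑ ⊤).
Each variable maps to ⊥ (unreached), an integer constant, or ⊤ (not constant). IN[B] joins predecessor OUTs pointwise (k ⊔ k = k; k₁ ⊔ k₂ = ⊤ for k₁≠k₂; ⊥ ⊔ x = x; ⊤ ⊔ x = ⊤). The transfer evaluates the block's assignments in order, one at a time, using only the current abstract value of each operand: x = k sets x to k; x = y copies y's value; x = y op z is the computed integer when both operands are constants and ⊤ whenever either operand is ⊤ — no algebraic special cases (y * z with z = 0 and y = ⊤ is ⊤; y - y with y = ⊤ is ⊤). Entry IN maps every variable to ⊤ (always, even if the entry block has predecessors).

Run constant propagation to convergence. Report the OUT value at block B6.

Answer: {a: 5, b: ⊤, c: ⊤, d: ⊤, e: ⊤, f: ⊤}

Derivation:
Per-block solution:
  B0: | IN=(all ⊤) | OUT=(all ⊤)
  B1: | IN=(all ⊤) | OUT={e:5; rest ⊤}
  B2: | IN={e:5; rest ⊤} | OUT={a:5, e:5; rest ⊤}
  B3: | IN={a:5, e:5; rest ⊤} | OUT={a:5, c:4, e:4; rest ⊤}
  B4: | IN={a:5, c:4, e:4; rest ⊤} | OUT={a:5, b:0, c:4, d:-4, e:4; rest ⊤}
  B5: | IN={a:5, b:0, c:4, d:-4, e:4; rest ⊤} | OUT={a:5, b:0, c:0, d:-4, e:-1; rest ⊤}
  B6: | IN={a:5; rest ⊤} | OUT={a:5; rest ⊤}

Merge at B6: IN[B6] = OUT[B3] ⊔ OUT[B5] = {a: 5, b: ⊤, c: ⊤, d: ⊤, e: ⊤, f: ⊤}
Applying B6's transfer function to that IN value gives OUT[B6] (row B6 above).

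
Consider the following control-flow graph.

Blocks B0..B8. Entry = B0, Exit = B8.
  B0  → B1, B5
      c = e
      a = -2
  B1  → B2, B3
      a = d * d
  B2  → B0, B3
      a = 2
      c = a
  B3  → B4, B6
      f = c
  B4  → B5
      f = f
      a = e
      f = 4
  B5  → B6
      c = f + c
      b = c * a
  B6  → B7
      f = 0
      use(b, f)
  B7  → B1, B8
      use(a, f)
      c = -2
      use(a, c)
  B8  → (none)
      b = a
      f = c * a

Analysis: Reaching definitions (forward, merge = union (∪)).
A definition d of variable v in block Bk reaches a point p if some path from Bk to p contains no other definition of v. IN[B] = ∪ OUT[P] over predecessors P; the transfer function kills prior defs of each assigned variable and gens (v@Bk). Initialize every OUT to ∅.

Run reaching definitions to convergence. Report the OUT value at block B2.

Converged values:
  B0:   IN={a@B2, b@B5, c@B2, f@B6}   OUT={a@B0, b@B5, c@B0, f@B6}
  B1:   IN={a@B0, a@B1, a@B2, a@B4, b@B5, c@B0, c@B7, f@B6}   OUT={a@B1, b@B5, c@B0, c@B7, f@B6}
  B2:   IN={a@B1, b@B5, c@B0, c@B7, f@B6}   OUT={a@B2, b@B5, c@B2, f@B6}
  B3:   IN={a@B1, a@B2, b@B5, c@B0, c@B2, c@B7, f@B6}   OUT={a@B1, a@B2, b@B5, c@B0, c@B2, c@B7, f@B3}
  B4:   IN={a@B1, a@B2, b@B5, c@B0, c@B2, c@B7, f@B3}   OUT={a@B4, b@B5, c@B0, c@B2, c@B7, f@B4}
  B5:   IN={a@B0, a@B4, b@B5, c@B0, c@B2, c@B7, f@B4, f@B6}   OUT={a@B0, a@B4, b@B5, c@B5, f@B4, f@B6}
  B6:   IN={a@B0, a@B1, a@B2, a@B4, b@B5, c@B0, c@B2, c@B5, c@B7, f@B3, f@B4, f@B6}   OUT={a@B0, a@B1, a@B2, a@B4, b@B5, c@B0, c@B2, c@B5, c@B7, f@B6}
  B7:   IN={a@B0, a@B1, a@B2, a@B4, b@B5, c@B0, c@B2, c@B5, c@B7, f@B6}   OUT={a@B0, a@B1, a@B2, a@B4, b@B5, c@B7, f@B6}
  B8:   IN={a@B0, a@B1, a@B2, a@B4, b@B5, c@B7, f@B6}   OUT={a@B0, a@B1, a@B2, a@B4, b@B8, c@B7, f@B8}

Merge at B2: IN[B2] = OUT[B1] = {a@B1, b@B5, c@B0, c@B7, f@B6}
Applying B2's transfer function to that IN value gives OUT[B2] (row B2 above).

Answer: {a@B2, b@B5, c@B2, f@B6}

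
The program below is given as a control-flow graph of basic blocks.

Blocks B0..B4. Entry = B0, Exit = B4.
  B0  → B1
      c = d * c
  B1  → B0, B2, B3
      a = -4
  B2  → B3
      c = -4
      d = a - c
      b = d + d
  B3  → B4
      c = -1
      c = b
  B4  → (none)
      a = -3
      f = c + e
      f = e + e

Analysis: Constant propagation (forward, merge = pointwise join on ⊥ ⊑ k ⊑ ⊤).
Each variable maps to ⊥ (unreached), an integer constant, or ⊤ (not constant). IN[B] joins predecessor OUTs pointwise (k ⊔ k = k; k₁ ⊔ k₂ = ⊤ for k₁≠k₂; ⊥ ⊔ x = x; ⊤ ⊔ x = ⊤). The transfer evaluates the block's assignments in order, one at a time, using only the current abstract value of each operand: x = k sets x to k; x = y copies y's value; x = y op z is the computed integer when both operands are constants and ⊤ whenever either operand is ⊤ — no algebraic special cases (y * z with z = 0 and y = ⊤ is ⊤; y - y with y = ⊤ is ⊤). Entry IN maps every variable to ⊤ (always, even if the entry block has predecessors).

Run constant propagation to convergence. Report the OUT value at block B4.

Per-block solution:
  B0:  IN=(all ⊤)  OUT=(all ⊤)
  B1:  IN=(all ⊤)  OUT={a:-4; rest ⊤}
  B2:  IN={a:-4; rest ⊤}  OUT={a:-4, b:0, c:-4, d:0; rest ⊤}
  B3:  IN={a:-4; rest ⊤}  OUT={a:-4; rest ⊤}
  B4:  IN={a:-4; rest ⊤}  OUT={a:-3; rest ⊤}

Merge at B4: IN[B4] = OUT[B3] = {a: -4, b: ⊤, c: ⊤, d: ⊤, e: ⊤, f: ⊤}
Applying B4's transfer function to that IN value gives OUT[B4] (row B4 above).

Answer: {a: -3, b: ⊤, c: ⊤, d: ⊤, e: ⊤, f: ⊤}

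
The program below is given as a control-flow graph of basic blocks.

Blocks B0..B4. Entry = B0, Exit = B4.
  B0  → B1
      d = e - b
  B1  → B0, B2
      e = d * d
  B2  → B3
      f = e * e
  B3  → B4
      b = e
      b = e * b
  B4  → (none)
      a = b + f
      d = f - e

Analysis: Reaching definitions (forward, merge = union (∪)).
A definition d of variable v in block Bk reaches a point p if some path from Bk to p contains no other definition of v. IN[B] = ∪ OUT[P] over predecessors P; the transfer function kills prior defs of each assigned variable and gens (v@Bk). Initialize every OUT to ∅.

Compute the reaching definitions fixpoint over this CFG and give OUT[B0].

Answer: {d@B0, e@B1}

Derivation:
Fixpoint table:
  B0:   IN={d@B0, e@B1}   OUT={d@B0, e@B1}
  B1:   IN={d@B0, e@B1}   OUT={d@B0, e@B1}
  B2:   IN={d@B0, e@B1}   OUT={d@B0, e@B1, f@B2}
  B3:   IN={d@B0, e@B1, f@B2}   OUT={b@B3, d@B0, e@B1, f@B2}
  B4:   IN={b@B3, d@B0, e@B1, f@B2}   OUT={a@B4, b@B3, d@B4, e@B1, f@B2}

Merge at B0 (entry node, so the boundary value {} is joined with the incoming edge(s)): IN[B0] = {} ⊔ OUT[B1] = {d@B0, e@B1}
Applying B0's transfer function to that IN value gives OUT[B0] (row B0 above).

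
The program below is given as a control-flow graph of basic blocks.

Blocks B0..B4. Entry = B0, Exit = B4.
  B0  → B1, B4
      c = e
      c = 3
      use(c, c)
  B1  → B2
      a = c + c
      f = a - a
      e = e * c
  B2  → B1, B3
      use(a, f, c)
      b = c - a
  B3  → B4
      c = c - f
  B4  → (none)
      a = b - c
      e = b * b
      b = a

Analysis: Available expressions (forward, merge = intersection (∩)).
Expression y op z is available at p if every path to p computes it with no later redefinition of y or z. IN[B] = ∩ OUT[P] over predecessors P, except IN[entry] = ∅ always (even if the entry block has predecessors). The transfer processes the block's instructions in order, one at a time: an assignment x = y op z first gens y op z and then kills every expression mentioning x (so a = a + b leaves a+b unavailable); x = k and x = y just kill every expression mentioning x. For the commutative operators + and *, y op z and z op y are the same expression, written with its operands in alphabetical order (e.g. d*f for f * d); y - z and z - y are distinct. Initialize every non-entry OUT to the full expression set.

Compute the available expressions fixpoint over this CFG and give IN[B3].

Converged values:
  B0:   IN={}   OUT={}
  B1:   IN={}   OUT={a-a, c+c}
  B2:   IN={a-a, c+c}   OUT={a-a, c+c, c-a}
  B3:   IN={a-a, c+c, c-a}   OUT={a-a}
  B4:   IN={}   OUT={}

Merge at B3: IN[B3] = OUT[B2] = {a-a, c+c, c-a}

Answer: {a-a, c+c, c-a}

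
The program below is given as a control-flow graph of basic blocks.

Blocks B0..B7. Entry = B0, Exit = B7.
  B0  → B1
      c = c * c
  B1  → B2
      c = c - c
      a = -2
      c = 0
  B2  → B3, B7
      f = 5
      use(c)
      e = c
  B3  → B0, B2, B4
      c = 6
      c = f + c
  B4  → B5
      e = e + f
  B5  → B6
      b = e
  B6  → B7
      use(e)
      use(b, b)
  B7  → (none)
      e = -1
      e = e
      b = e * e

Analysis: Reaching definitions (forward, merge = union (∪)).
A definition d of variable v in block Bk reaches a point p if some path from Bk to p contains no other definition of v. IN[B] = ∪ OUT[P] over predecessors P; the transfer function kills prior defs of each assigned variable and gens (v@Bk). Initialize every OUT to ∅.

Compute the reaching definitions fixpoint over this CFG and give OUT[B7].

Answer: {a@B1, b@B7, c@B1, c@B3, e@B7, f@B2}

Derivation:
Per-block solution:
  B0:   IN={a@B1, c@B3, e@B2, f@B2}   OUT={a@B1, c@B0, e@B2, f@B2}
  B1:   IN={a@B1, c@B0, e@B2, f@B2}   OUT={a@B1, c@B1, e@B2, f@B2}
  B2:   IN={a@B1, c@B1, c@B3, e@B2, f@B2}   OUT={a@B1, c@B1, c@B3, e@B2, f@B2}
  B3:   IN={a@B1, c@B1, c@B3, e@B2, f@B2}   OUT={a@B1, c@B3, e@B2, f@B2}
  B4:   IN={a@B1, c@B3, e@B2, f@B2}   OUT={a@B1, c@B3, e@B4, f@B2}
  B5:   IN={a@B1, c@B3, e@B4, f@B2}   OUT={a@B1, b@B5, c@B3, e@B4, f@B2}
  B6:   IN={a@B1, b@B5, c@B3, e@B4, f@B2}   OUT={a@B1, b@B5, c@B3, e@B4, f@B2}
  B7:   IN={a@B1, b@B5, c@B1, c@B3, e@B2, e@B4, f@B2}   OUT={a@B1, b@B7, c@B1, c@B3, e@B7, f@B2}

Merge at B7: IN[B7] = OUT[B2] ⊔ OUT[B6] = {a@B1, b@B5, c@B1, c@B3, e@B2, e@B4, f@B2}
Applying B7's transfer function to that IN value gives OUT[B7] (row B7 above).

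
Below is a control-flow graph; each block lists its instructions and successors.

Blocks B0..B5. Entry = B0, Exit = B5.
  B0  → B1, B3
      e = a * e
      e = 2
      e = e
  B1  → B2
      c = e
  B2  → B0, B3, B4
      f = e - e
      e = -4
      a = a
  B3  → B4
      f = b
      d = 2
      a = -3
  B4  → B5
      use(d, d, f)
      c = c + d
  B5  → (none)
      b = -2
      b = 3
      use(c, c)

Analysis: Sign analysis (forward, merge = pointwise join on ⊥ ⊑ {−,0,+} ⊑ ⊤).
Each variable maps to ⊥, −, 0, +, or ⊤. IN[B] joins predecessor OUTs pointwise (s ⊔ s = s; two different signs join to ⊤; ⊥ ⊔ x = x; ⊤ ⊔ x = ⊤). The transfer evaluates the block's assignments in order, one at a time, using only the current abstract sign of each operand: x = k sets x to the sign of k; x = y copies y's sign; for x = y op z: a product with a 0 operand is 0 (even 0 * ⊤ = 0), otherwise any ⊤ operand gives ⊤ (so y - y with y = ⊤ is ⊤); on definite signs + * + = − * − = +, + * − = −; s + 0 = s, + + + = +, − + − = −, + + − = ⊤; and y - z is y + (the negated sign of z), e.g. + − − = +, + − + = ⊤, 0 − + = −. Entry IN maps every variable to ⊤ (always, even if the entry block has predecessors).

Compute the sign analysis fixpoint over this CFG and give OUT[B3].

Fixpoint table:
  B0:  IN=(all ⊤)  OUT={e:+; rest ⊤}
  B1:  IN={e:+; rest ⊤}  OUT={c:+, e:+; rest ⊤}
  B2:  IN={c:+, e:+; rest ⊤}  OUT={c:+, e:-; rest ⊤}
  B3:  IN=(all ⊤)  OUT={a:-, d:+; rest ⊤}
  B4:  IN=(all ⊤)  OUT=(all ⊤)
  B5:  IN=(all ⊤)  OUT={b:+; rest ⊤}

Merge at B3: IN[B3] = OUT[B0] ⊔ OUT[B2] = {a: ⊤, b: ⊤, c: ⊤, d: ⊤, e: ⊤, f: ⊤}
Applying B3's transfer function to that IN value gives OUT[B3] (row B3 above).

Answer: {a: -, b: ⊤, c: ⊤, d: +, e: ⊤, f: ⊤}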